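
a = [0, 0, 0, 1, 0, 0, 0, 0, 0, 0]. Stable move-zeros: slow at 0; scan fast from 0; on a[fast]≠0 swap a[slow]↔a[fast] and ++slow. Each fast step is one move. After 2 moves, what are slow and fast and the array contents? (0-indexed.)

(s=0,f=0) a[fast]=0 → fast++
(s=0,f=1) a[fast]=0 → fast++

slow=0, fast=2, a=[0, 0, 0, 1, 0, 0, 0, 0, 0, 0]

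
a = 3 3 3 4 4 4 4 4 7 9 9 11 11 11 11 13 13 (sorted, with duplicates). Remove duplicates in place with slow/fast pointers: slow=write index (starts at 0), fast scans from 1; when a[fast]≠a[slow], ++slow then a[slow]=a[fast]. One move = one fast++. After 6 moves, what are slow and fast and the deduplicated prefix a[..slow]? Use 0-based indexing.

slow=1, fast=7, prefix=[3, 4]

(s=0,f=1) a[fast]=3=a[slow] dup → fast++
(s=0,f=2) a[fast]=3=a[slow] dup → fast++
(s=0,f=3) a[fast]=4≠a[slow]=3 write a[1]=4 → slow++,fast++
(s=1,f=4) a[fast]=4=a[slow] dup → fast++
(s=1,f=5) a[fast]=4=a[slow] dup → fast++
(s=1,f=6) a[fast]=4=a[slow] dup → fast++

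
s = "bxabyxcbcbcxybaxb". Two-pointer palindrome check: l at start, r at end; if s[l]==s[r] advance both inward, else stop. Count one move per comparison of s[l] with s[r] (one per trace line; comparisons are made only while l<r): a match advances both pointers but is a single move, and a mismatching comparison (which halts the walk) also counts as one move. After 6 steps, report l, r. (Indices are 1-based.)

l=1 r=17: 'b'=='b', l++,r--
l=2 r=16: 'x'=='x', l++,r--
l=3 r=15: 'a'=='a', l++,r--
l=4 r=14: 'b'=='b', l++,r--
l=5 r=13: 'y'=='y', l++,r--
l=6 r=12: 'x'=='x', l++,r--

l=7, r=11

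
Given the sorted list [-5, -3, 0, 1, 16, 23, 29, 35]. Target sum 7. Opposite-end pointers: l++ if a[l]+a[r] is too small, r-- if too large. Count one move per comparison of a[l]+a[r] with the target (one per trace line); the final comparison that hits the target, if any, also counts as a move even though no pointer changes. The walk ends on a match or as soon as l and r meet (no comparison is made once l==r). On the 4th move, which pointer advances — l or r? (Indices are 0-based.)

r

l=0 r=7: -5+35=30 >7, r--
l=0 r=6: -5+29=24 >7, r--
l=0 r=5: -5+23=18 >7, r--
l=0 r=4: -5+16=11 >7, r--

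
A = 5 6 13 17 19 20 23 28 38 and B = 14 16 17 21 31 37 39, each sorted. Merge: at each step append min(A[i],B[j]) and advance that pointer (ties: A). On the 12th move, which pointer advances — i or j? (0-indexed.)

i

i=0 j=0: A[i]=5<=B[j]=14 take 5, i++
i=1 j=0: A[i]=6<=B[j]=14 take 6, i++
i=2 j=0: A[i]=13<=B[j]=14 take 13, i++
i=3 j=0: A[i]=17>B[j]=14 take 14, j++
i=3 j=1: A[i]=17>B[j]=16 take 16, j++
i=3 j=2: A[i]=17<=B[j]=17 take 17, i++
i=4 j=2: A[i]=19>B[j]=17 take 17, j++
i=4 j=3: A[i]=19<=B[j]=21 take 19, i++
i=5 j=3: A[i]=20<=B[j]=21 take 20, i++
i=6 j=3: A[i]=23>B[j]=21 take 21, j++
i=6 j=4: A[i]=23<=B[j]=31 take 23, i++
i=7 j=4: A[i]=28<=B[j]=31 take 28, i++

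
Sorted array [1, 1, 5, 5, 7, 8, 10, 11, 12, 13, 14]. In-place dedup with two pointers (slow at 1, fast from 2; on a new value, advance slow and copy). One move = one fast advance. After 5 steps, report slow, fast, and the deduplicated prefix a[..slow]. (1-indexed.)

slow=4, fast=7, prefix=[1, 5, 7, 8]

slow=1 fast=2: a[fast]=1=a[slow] dup, fast++
slow=1 fast=3: a[fast]=5≠a[slow]=1 write a[2]=5, slow++,fast++
slow=2 fast=4: a[fast]=5=a[slow] dup, fast++
slow=2 fast=5: a[fast]=7≠a[slow]=5 write a[3]=7, slow++,fast++
slow=3 fast=6: a[fast]=8≠a[slow]=7 write a[4]=8, slow++,fast++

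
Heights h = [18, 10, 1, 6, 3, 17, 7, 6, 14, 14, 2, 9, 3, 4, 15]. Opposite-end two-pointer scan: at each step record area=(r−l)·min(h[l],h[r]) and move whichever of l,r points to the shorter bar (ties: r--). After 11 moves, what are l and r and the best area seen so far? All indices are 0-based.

[0,14] min(18,15)*14=210 best=210 * → r--
[0,13] min(18,4)*13=52 best=210 → r--
[0,12] min(18,3)*12=36 best=210 → r--
[0,11] min(18,9)*11=99 best=210 → r--
[0,10] min(18,2)*10=20 best=210 → r--
[0,9] min(18,14)*9=126 best=210 → r--
[0,8] min(18,14)*8=112 best=210 → r--
[0,7] min(18,6)*7=42 best=210 → r--
[0,6] min(18,7)*6=42 best=210 → r--
[0,5] min(18,17)*5=85 best=210 → r--
[0,4] min(18,3)*4=12 best=210 → r--

l=0, r=3, best area=210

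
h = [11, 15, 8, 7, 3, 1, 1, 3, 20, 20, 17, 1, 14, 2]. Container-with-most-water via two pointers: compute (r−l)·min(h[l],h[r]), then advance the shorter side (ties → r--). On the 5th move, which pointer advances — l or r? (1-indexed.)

l

l=1 r=14: min(11,2)*13=26 best=26 *, r--
l=1 r=13: min(11,14)*12=132 best=132 *, l++
l=2 r=13: min(15,14)*11=154 best=154 *, r--
l=2 r=12: min(15,1)*10=10 best=154, r--
l=2 r=11: min(15,17)*9=135 best=154, l++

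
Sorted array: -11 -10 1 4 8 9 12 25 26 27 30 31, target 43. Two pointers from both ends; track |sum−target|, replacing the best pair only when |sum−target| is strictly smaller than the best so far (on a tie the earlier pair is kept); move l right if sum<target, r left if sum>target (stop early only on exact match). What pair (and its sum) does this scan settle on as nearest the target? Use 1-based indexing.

pair (12, 31) with sum 43 (|Δ|=0)

[1,12] -11+31=20 d=23 * → l++
[2,12] -10+31=21 d=22 * → l++
[3,12] 1+31=32 d=11 * → l++
[4,12] 4+31=35 d=8 * → l++
[5,12] 8+31=39 d=4 * → l++
[6,12] 9+31=40 d=3 * → l++
[7,12] 12+31=43 d=0 * → stop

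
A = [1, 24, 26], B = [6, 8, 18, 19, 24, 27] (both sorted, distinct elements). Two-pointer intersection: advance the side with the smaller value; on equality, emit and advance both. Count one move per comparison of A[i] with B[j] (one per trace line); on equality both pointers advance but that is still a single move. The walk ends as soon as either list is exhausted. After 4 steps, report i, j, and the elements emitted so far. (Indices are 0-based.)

i=0 j=0: 1<6, i++
i=1 j=0: 24>6, j++
i=1 j=1: 24>8, j++
i=1 j=2: 24>18, j++

i=1, j=3, emitted=[]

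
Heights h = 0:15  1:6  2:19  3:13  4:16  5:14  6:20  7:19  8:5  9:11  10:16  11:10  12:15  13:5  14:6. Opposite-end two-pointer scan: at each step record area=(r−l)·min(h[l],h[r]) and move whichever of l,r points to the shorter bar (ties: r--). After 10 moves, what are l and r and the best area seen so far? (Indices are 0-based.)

[0,14] min(15,6)*14=84 best=84 * → r--
[0,13] min(15,5)*13=65 best=84 → r--
[0,12] min(15,15)*12=180 best=180 * → r--
[0,11] min(15,10)*11=110 best=180 → r--
[0,10] min(15,16)*10=150 best=180 → l++
[1,10] min(6,16)*9=54 best=180 → l++
[2,10] min(19,16)*8=128 best=180 → r--
[2,9] min(19,11)*7=77 best=180 → r--
[2,8] min(19,5)*6=30 best=180 → r--
[2,7] min(19,19)*5=95 best=180 → r--

l=2, r=6, best area=180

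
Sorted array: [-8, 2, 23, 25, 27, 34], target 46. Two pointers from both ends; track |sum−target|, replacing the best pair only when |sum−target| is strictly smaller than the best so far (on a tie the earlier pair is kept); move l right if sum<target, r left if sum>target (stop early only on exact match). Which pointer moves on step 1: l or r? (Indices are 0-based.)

l

l=0 r=5: -8+34=26 d=20 *, l++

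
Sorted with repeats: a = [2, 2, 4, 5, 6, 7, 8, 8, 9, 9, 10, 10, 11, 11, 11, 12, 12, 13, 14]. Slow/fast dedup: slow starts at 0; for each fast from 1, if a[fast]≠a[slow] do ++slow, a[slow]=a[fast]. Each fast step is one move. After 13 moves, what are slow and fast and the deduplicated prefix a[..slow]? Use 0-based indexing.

slow=0 fast=1: a[fast]=2=a[slow] dup, fast++
slow=0 fast=2: a[fast]=4≠a[slow]=2 write a[1]=4, slow++,fast++
slow=1 fast=3: a[fast]=5≠a[slow]=4 write a[2]=5, slow++,fast++
slow=2 fast=4: a[fast]=6≠a[slow]=5 write a[3]=6, slow++,fast++
slow=3 fast=5: a[fast]=7≠a[slow]=6 write a[4]=7, slow++,fast++
slow=4 fast=6: a[fast]=8≠a[slow]=7 write a[5]=8, slow++,fast++
slow=5 fast=7: a[fast]=8=a[slow] dup, fast++
slow=5 fast=8: a[fast]=9≠a[slow]=8 write a[6]=9, slow++,fast++
slow=6 fast=9: a[fast]=9=a[slow] dup, fast++
slow=6 fast=10: a[fast]=10≠a[slow]=9 write a[7]=10, slow++,fast++
slow=7 fast=11: a[fast]=10=a[slow] dup, fast++
slow=7 fast=12: a[fast]=11≠a[slow]=10 write a[8]=11, slow++,fast++
slow=8 fast=13: a[fast]=11=a[slow] dup, fast++

slow=8, fast=14, prefix=[2, 4, 5, 6, 7, 8, 9, 10, 11]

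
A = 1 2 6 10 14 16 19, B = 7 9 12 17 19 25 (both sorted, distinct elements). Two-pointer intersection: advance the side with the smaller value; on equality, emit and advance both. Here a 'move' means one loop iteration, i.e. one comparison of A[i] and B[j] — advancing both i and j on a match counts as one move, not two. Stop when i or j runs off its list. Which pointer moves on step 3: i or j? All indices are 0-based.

i

[i=0,j=0] 1<7 → i++
[i=1,j=0] 2<7 → i++
[i=2,j=0] 6<7 → i++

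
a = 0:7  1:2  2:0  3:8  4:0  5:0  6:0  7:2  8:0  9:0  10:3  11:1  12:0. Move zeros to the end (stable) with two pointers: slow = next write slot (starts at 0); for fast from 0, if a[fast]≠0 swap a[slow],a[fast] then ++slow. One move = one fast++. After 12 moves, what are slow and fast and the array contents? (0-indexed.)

slow=6, fast=12, a=[7, 2, 8, 2, 3, 1, 0, 0, 0, 0, 0, 0, 0]

(s=0,f=0) a[fast]=7≠0 swap→a[0]=7 → slow++,fast++
(s=1,f=1) a[fast]=2≠0 swap→a[1]=2 → slow++,fast++
(s=2,f=2) a[fast]=0 → fast++
(s=2,f=3) a[fast]=8≠0 swap→a[2]=8 → slow++,fast++
(s=3,f=4) a[fast]=0 → fast++
(s=3,f=5) a[fast]=0 → fast++
(s=3,f=6) a[fast]=0 → fast++
(s=3,f=7) a[fast]=2≠0 swap→a[3]=2 → slow++,fast++
(s=4,f=8) a[fast]=0 → fast++
(s=4,f=9) a[fast]=0 → fast++
(s=4,f=10) a[fast]=3≠0 swap→a[4]=3 → slow++,fast++
(s=5,f=11) a[fast]=1≠0 swap→a[5]=1 → slow++,fast++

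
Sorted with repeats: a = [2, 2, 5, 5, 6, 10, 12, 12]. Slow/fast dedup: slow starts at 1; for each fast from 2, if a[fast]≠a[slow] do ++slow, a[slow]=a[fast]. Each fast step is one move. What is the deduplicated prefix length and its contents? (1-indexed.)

(s=1,f=2) a[fast]=2=a[slow] dup → fast++
(s=1,f=3) a[fast]=5≠a[slow]=2 write a[2]=5 → slow++,fast++
(s=2,f=4) a[fast]=5=a[slow] dup → fast++
(s=2,f=5) a[fast]=6≠a[slow]=5 write a[3]=6 → slow++,fast++
(s=3,f=6) a[fast]=10≠a[slow]=6 write a[4]=10 → slow++,fast++
(s=4,f=7) a[fast]=12≠a[slow]=10 write a[5]=12 → slow++,fast++
(s=5,f=8) a[fast]=12=a[slow] dup → fast++

length 5; prefix = [2, 5, 6, 10, 12]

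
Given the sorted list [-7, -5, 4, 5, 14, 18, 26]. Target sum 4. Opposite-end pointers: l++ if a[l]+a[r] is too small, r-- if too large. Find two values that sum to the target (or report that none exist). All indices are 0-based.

l=0 r=6: -7+26=19 >4, r--
l=0 r=5: -7+18=11 >4, r--
l=0 r=4: -7+14=7 >4, r--
l=0 r=3: -7+5=-2 <4, l++
l=1 r=3: -5+5=0 <4, l++
l=2 r=3: 4+5=9 >4, r--

no pair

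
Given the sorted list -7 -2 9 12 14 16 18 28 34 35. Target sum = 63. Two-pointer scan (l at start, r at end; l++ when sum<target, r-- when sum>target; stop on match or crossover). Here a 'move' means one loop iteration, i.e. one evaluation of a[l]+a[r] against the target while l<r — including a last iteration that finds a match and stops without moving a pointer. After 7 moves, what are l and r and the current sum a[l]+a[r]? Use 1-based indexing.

l=8, r=10, sum=63

l=1 r=10: -7+35=28 <63, l++
l=2 r=10: -2+35=33 <63, l++
l=3 r=10: 9+35=44 <63, l++
l=4 r=10: 12+35=47 <63, l++
l=5 r=10: 14+35=49 <63, l++
l=6 r=10: 16+35=51 <63, l++
l=7 r=10: 18+35=53 <63, l++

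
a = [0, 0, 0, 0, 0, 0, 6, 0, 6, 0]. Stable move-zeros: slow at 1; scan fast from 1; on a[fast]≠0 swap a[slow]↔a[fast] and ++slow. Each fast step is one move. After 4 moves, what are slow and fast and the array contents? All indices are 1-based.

slow=1, fast=5, a=[0, 0, 0, 0, 0, 0, 6, 0, 6, 0]

slow=1 fast=1: a[fast]=0, fast++
slow=1 fast=2: a[fast]=0, fast++
slow=1 fast=3: a[fast]=0, fast++
slow=1 fast=4: a[fast]=0, fast++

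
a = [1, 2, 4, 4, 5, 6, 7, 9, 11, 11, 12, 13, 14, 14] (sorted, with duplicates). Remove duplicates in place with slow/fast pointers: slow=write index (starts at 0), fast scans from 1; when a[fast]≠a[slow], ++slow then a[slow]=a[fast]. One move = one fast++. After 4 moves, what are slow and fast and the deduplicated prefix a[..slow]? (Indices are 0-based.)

slow=3, fast=5, prefix=[1, 2, 4, 5]

(s=0,f=1) a[fast]=2≠a[slow]=1 write a[1]=2 → slow++,fast++
(s=1,f=2) a[fast]=4≠a[slow]=2 write a[2]=4 → slow++,fast++
(s=2,f=3) a[fast]=4=a[slow] dup → fast++
(s=2,f=4) a[fast]=5≠a[slow]=4 write a[3]=5 → slow++,fast++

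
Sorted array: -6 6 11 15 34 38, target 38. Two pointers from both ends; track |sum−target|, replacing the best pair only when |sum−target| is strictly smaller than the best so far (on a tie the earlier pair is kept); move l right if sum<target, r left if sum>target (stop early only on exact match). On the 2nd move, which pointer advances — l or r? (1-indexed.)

r

l=1 r=6: -6+38=32 d=6 *, l++
l=2 r=6: 6+38=44 d=6, r--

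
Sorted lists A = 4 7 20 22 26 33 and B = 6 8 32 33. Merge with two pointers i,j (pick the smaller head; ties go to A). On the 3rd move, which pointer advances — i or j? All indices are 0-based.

i=0 j=0: A[i]=4<=B[j]=6 take 4, i++
i=1 j=0: A[i]=7>B[j]=6 take 6, j++
i=1 j=1: A[i]=7<=B[j]=8 take 7, i++

i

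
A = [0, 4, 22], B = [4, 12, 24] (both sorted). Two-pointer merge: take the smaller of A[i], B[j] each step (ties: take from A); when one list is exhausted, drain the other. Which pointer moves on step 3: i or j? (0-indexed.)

i=0 j=0: A[i]=0<=B[j]=4 take 0, i++
i=1 j=0: A[i]=4<=B[j]=4 take 4, i++
i=2 j=0: A[i]=22>B[j]=4 take 4, j++

j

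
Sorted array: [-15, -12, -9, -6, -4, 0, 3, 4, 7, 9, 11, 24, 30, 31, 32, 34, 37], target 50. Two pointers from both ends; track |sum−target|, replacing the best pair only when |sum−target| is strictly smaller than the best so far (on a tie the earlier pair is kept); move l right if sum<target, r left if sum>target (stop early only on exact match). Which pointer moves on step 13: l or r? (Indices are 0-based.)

r

l=0 r=16: -15+37=22 d=28 *, l++
l=1 r=16: -12+37=25 d=25 *, l++
l=2 r=16: -9+37=28 d=22 *, l++
l=3 r=16: -6+37=31 d=19 *, l++
l=4 r=16: -4+37=33 d=17 *, l++
l=5 r=16: 0+37=37 d=13 *, l++
l=6 r=16: 3+37=40 d=10 *, l++
l=7 r=16: 4+37=41 d=9 *, l++
l=8 r=16: 7+37=44 d=6 *, l++
l=9 r=16: 9+37=46 d=4 *, l++
l=10 r=16: 11+37=48 d=2 *, l++
l=11 r=16: 24+37=61 d=11, r--
l=11 r=15: 24+34=58 d=8, r--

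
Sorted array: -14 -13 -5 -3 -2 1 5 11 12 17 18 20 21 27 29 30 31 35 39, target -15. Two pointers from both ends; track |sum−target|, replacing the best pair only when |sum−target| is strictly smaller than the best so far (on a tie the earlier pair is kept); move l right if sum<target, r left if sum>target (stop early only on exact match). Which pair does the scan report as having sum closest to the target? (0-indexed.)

[0,18] -14+39=25 d=40 * → r--
[0,17] -14+35=21 d=36 * → r--
[0,16] -14+31=17 d=32 * → r--
[0,15] -14+30=16 d=31 * → r--
[0,14] -14+29=15 d=30 * → r--
[0,13] -14+27=13 d=28 * → r--
[0,12] -14+21=7 d=22 * → r--
[0,11] -14+20=6 d=21 * → r--
[0,10] -14+18=4 d=19 * → r--
[0,9] -14+17=3 d=18 * → r--
[0,8] -14+12=-2 d=13 * → r--
[0,7] -14+11=-3 d=12 * → r--
[0,6] -14+5=-9 d=6 * → r--
[0,5] -14+1=-13 d=2 * → r--
[0,4] -14+-2=-16 d=1 * → l++
[1,4] -13+-2=-15 d=0 * → stop

pair (-13, -2) with sum -15 (|Δ|=0)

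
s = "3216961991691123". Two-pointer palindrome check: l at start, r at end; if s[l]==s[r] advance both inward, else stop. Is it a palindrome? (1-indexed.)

not a palindrome (mismatch at 4,13)

[1,16] '3'=='3' → l++,r--
[2,15] '2'=='2' → l++,r--
[3,14] '1'=='1' → l++,r--
[4,13] '6'!='1' → stop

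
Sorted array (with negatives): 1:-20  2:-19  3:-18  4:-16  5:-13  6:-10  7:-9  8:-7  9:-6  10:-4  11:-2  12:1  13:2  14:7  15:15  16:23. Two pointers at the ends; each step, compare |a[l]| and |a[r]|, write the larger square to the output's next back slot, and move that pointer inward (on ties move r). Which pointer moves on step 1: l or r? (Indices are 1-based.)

r

l=1 r=16: |-20|<=|23| out[16]=529, r--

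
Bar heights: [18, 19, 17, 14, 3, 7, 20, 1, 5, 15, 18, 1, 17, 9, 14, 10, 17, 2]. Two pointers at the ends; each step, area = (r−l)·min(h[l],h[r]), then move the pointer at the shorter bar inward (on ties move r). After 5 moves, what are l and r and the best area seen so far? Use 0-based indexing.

[0,17] min(18,2)*17=34 best=34 * → r--
[0,16] min(18,17)*16=272 best=272 * → r--
[0,15] min(18,10)*15=150 best=272 → r--
[0,14] min(18,14)*14=196 best=272 → r--
[0,13] min(18,9)*13=117 best=272 → r--

l=0, r=12, best area=272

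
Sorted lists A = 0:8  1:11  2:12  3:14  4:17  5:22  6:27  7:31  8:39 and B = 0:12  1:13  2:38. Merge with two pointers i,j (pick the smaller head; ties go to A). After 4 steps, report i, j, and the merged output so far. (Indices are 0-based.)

i=3, j=1, merged so far=[8, 11, 12, 12]

[i=0,j=0] A[i]=8<=B[j]=12 take 8 → i++
[i=1,j=0] A[i]=11<=B[j]=12 take 11 → i++
[i=2,j=0] A[i]=12<=B[j]=12 take 12 → i++
[i=3,j=0] A[i]=14>B[j]=12 take 12 → j++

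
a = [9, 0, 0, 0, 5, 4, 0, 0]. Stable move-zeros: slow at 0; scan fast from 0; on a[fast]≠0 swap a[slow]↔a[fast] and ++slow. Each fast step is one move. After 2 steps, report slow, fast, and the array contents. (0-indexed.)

slow=0 fast=0: a[fast]=9≠0 swap→a[0]=9, slow++,fast++
slow=1 fast=1: a[fast]=0, fast++

slow=1, fast=2, a=[9, 0, 0, 0, 5, 4, 0, 0]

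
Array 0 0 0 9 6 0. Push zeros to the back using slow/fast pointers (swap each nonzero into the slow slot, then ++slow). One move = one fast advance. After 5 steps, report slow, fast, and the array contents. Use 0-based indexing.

slow=0 fast=0: a[fast]=0, fast++
slow=0 fast=1: a[fast]=0, fast++
slow=0 fast=2: a[fast]=0, fast++
slow=0 fast=3: a[fast]=9≠0 swap→a[0]=9, slow++,fast++
slow=1 fast=4: a[fast]=6≠0 swap→a[1]=6, slow++,fast++

slow=2, fast=5, a=[9, 6, 0, 0, 0, 0]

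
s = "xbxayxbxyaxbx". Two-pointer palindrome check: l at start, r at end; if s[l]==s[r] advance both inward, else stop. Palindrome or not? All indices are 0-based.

[0,12] 'x'=='x' → l++,r--
[1,11] 'b'=='b' → l++,r--
[2,10] 'x'=='x' → l++,r--
[3,9] 'a'=='a' → l++,r--
[4,8] 'y'=='y' → l++,r--
[5,7] 'x'=='x' → l++,r--

palindrome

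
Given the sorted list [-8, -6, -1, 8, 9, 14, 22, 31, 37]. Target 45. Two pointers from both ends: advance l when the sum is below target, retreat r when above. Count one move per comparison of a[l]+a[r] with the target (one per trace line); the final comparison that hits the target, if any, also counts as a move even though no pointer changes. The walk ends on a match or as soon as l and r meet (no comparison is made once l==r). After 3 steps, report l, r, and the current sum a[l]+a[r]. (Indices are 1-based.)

[1,9] -8+37=29 <45 → l++
[2,9] -6+37=31 <45 → l++
[3,9] -1+37=36 <45 → l++

l=4, r=9, sum=45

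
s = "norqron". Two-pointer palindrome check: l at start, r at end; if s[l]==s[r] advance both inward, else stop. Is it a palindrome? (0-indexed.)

l=0 r=6: 'n'=='n', l++,r--
l=1 r=5: 'o'=='o', l++,r--
l=2 r=4: 'r'=='r', l++,r--

palindrome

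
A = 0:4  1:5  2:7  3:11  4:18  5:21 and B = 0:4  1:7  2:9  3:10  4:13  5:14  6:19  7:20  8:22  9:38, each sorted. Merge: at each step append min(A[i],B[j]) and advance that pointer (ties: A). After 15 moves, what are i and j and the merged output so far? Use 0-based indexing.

i=6, j=9, merged so far=[4, 4, 5, 7, 7, 9, 10, 11, 13, 14, 18, 19, 20, 21, 22]

[i=0,j=0] A[i]=4<=B[j]=4 take 4 → i++
[i=1,j=0] A[i]=5>B[j]=4 take 4 → j++
[i=1,j=1] A[i]=5<=B[j]=7 take 5 → i++
[i=2,j=1] A[i]=7<=B[j]=7 take 7 → i++
[i=3,j=1] A[i]=11>B[j]=7 take 7 → j++
[i=3,j=2] A[i]=11>B[j]=9 take 9 → j++
[i=3,j=3] A[i]=11>B[j]=10 take 10 → j++
[i=3,j=4] A[i]=11<=B[j]=13 take 11 → i++
[i=4,j=4] A[i]=18>B[j]=13 take 13 → j++
[i=4,j=5] A[i]=18>B[j]=14 take 14 → j++
[i=4,j=6] A[i]=18<=B[j]=19 take 18 → i++
[i=5,j=6] A[i]=21>B[j]=19 take 19 → j++
[i=5,j=7] A[i]=21>B[j]=20 take 20 → j++
[i=5,j=8] A[i]=21<=B[j]=22 take 21 → i++
[i=6,j=8] A done, take B[j]=22 → j++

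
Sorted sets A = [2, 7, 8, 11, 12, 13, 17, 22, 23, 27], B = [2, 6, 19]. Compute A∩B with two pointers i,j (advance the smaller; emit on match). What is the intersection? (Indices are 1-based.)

intersection = [2]

[i=1,j=1] 2==2 emit → i++,j++
[i=2,j=2] 7>6 → j++
[i=2,j=3] 7<19 → i++
[i=3,j=3] 8<19 → i++
[i=4,j=3] 11<19 → i++
[i=5,j=3] 12<19 → i++
[i=6,j=3] 13<19 → i++
[i=7,j=3] 17<19 → i++
[i=8,j=3] 22>19 → j++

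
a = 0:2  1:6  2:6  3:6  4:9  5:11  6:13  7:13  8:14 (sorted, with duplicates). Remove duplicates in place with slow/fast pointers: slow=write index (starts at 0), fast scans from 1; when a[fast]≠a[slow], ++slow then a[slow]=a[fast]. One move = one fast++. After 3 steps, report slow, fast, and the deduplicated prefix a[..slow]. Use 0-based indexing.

slow=1, fast=4, prefix=[2, 6]

slow=0 fast=1: a[fast]=6≠a[slow]=2 write a[1]=6, slow++,fast++
slow=1 fast=2: a[fast]=6=a[slow] dup, fast++
slow=1 fast=3: a[fast]=6=a[slow] dup, fast++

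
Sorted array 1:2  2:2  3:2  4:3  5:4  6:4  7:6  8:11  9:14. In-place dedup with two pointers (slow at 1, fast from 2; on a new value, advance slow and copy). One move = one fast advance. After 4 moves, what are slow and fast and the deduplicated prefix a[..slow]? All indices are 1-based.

(s=1,f=2) a[fast]=2=a[slow] dup → fast++
(s=1,f=3) a[fast]=2=a[slow] dup → fast++
(s=1,f=4) a[fast]=3≠a[slow]=2 write a[2]=3 → slow++,fast++
(s=2,f=5) a[fast]=4≠a[slow]=3 write a[3]=4 → slow++,fast++

slow=3, fast=6, prefix=[2, 3, 4]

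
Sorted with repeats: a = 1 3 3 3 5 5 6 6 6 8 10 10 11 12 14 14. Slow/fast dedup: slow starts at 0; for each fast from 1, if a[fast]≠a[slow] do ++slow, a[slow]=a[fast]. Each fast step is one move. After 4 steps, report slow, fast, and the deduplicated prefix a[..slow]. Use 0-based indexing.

slow=2, fast=5, prefix=[1, 3, 5]

slow=0 fast=1: a[fast]=3≠a[slow]=1 write a[1]=3, slow++,fast++
slow=1 fast=2: a[fast]=3=a[slow] dup, fast++
slow=1 fast=3: a[fast]=3=a[slow] dup, fast++
slow=1 fast=4: a[fast]=5≠a[slow]=3 write a[2]=5, slow++,fast++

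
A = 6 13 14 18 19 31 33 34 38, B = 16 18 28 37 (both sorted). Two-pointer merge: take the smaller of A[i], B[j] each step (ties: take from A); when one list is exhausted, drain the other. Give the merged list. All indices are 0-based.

[6, 13, 14, 16, 18, 18, 19, 28, 31, 33, 34, 37, 38]

[i=0,j=0] A[i]=6<=B[j]=16 take 6 → i++
[i=1,j=0] A[i]=13<=B[j]=16 take 13 → i++
[i=2,j=0] A[i]=14<=B[j]=16 take 14 → i++
[i=3,j=0] A[i]=18>B[j]=16 take 16 → j++
[i=3,j=1] A[i]=18<=B[j]=18 take 18 → i++
[i=4,j=1] A[i]=19>B[j]=18 take 18 → j++
[i=4,j=2] A[i]=19<=B[j]=28 take 19 → i++
[i=5,j=2] A[i]=31>B[j]=28 take 28 → j++
[i=5,j=3] A[i]=31<=B[j]=37 take 31 → i++
[i=6,j=3] A[i]=33<=B[j]=37 take 33 → i++
[i=7,j=3] A[i]=34<=B[j]=37 take 34 → i++
[i=8,j=3] A[i]=38>B[j]=37 take 37 → j++
[i=8,j=4] B done, take A[i]=38 → i++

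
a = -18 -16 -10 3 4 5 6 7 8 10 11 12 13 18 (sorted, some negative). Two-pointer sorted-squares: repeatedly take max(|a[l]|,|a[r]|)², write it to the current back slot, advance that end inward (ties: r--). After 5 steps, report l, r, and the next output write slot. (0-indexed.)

l=0 r=13: |-18|<=|18| out[13]=324, r--
l=0 r=12: |-18|>|13| out[12]=324, l++
l=1 r=12: |-16|>|13| out[11]=256, l++
l=2 r=12: |-10|<=|13| out[10]=169, r--
l=2 r=11: |-10|<=|12| out[9]=144, r--

l=2, r=10, next write slot=8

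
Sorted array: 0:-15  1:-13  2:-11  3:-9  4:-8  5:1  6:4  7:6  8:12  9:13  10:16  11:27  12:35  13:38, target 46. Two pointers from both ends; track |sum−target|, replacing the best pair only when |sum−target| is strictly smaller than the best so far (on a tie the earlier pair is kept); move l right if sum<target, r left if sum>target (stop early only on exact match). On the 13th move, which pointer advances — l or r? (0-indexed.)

[0,13] -15+38=23 d=23 * → l++
[1,13] -13+38=25 d=21 * → l++
[2,13] -11+38=27 d=19 * → l++
[3,13] -9+38=29 d=17 * → l++
[4,13] -8+38=30 d=16 * → l++
[5,13] 1+38=39 d=7 * → l++
[6,13] 4+38=42 d=4 * → l++
[7,13] 6+38=44 d=2 * → l++
[8,13] 12+38=50 d=4 → r--
[8,12] 12+35=47 d=1 * → r--
[8,11] 12+27=39 d=7 → l++
[9,11] 13+27=40 d=6 → l++
[10,11] 16+27=43 d=3 → l++

l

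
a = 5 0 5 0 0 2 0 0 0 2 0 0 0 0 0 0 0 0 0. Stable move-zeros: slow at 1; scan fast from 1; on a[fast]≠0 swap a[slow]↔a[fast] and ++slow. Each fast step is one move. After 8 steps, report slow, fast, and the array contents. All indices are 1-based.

slow=1 fast=1: a[fast]=5≠0 swap→a[1]=5, slow++,fast++
slow=2 fast=2: a[fast]=0, fast++
slow=2 fast=3: a[fast]=5≠0 swap→a[2]=5, slow++,fast++
slow=3 fast=4: a[fast]=0, fast++
slow=3 fast=5: a[fast]=0, fast++
slow=3 fast=6: a[fast]=2≠0 swap→a[3]=2, slow++,fast++
slow=4 fast=7: a[fast]=0, fast++
slow=4 fast=8: a[fast]=0, fast++

slow=4, fast=9, a=[5, 5, 2, 0, 0, 0, 0, 0, 0, 2, 0, 0, 0, 0, 0, 0, 0, 0, 0]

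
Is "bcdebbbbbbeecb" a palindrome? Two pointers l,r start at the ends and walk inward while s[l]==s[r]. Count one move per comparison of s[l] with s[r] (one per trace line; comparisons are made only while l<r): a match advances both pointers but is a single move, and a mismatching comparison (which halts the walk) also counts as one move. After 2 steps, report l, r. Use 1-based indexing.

l=3, r=12

[1,14] 'b'=='b' → l++,r--
[2,13] 'c'=='c' → l++,r--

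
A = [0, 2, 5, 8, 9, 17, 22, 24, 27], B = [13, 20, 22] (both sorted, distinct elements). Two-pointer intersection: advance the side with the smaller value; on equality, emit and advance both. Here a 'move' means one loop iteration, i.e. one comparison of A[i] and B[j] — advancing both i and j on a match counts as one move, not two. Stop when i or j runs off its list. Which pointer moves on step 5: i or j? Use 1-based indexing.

i=1 j=1: 0<13, i++
i=2 j=1: 2<13, i++
i=3 j=1: 5<13, i++
i=4 j=1: 8<13, i++
i=5 j=1: 9<13, i++

i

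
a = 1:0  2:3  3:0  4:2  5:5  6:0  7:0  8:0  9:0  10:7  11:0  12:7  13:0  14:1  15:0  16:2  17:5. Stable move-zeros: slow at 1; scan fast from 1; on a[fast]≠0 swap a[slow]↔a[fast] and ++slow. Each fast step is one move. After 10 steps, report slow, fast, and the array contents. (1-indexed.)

slow=5, fast=11, a=[3, 2, 5, 7, 0, 0, 0, 0, 0, 0, 0, 7, 0, 1, 0, 2, 5]

(s=1,f=1) a[fast]=0 → fast++
(s=1,f=2) a[fast]=3≠0 swap→a[1]=3 → slow++,fast++
(s=2,f=3) a[fast]=0 → fast++
(s=2,f=4) a[fast]=2≠0 swap→a[2]=2 → slow++,fast++
(s=3,f=5) a[fast]=5≠0 swap→a[3]=5 → slow++,fast++
(s=4,f=6) a[fast]=0 → fast++
(s=4,f=7) a[fast]=0 → fast++
(s=4,f=8) a[fast]=0 → fast++
(s=4,f=9) a[fast]=0 → fast++
(s=4,f=10) a[fast]=7≠0 swap→a[4]=7 → slow++,fast++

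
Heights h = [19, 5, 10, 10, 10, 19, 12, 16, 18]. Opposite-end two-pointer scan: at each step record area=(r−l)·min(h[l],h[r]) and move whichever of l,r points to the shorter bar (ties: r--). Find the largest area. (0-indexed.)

max area = 144

l=0 r=8: min(19,18)*8=144 best=144 *, r--
l=0 r=7: min(19,16)*7=112 best=144, r--
l=0 r=6: min(19,12)*6=72 best=144, r--
l=0 r=5: min(19,19)*5=95 best=144, r--
l=0 r=4: min(19,10)*4=40 best=144, r--
l=0 r=3: min(19,10)*3=30 best=144, r--
l=0 r=2: min(19,10)*2=20 best=144, r--
l=0 r=1: min(19,5)*1=5 best=144, r--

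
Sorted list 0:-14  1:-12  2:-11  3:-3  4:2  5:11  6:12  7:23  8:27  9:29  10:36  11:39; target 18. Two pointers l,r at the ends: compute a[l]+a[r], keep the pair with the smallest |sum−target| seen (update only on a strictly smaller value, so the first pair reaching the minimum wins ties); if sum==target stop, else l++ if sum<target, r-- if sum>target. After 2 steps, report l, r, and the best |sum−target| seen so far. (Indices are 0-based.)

[0,11] -14+39=25 d=7 * → r--
[0,10] -14+36=22 d=4 * → r--

l=0, r=9, best |Δ|=4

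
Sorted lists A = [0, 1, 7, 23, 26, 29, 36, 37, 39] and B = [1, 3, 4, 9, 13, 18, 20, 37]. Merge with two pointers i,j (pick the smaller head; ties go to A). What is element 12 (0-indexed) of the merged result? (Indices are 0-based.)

i=0 j=0: A[i]=0<=B[j]=1 take 0, i++
i=1 j=0: A[i]=1<=B[j]=1 take 1, i++
i=2 j=0: A[i]=7>B[j]=1 take 1, j++
i=2 j=1: A[i]=7>B[j]=3 take 3, j++
i=2 j=2: A[i]=7>B[j]=4 take 4, j++
i=2 j=3: A[i]=7<=B[j]=9 take 7, i++
i=3 j=3: A[i]=23>B[j]=9 take 9, j++
i=3 j=4: A[i]=23>B[j]=13 take 13, j++
i=3 j=5: A[i]=23>B[j]=18 take 18, j++
i=3 j=6: A[i]=23>B[j]=20 take 20, j++
i=3 j=7: A[i]=23<=B[j]=37 take 23, i++
i=4 j=7: A[i]=26<=B[j]=37 take 26, i++
i=5 j=7: A[i]=29<=B[j]=37 take 29, i++
i=6 j=7: A[i]=36<=B[j]=37 take 36, i++
i=7 j=7: A[i]=37<=B[j]=37 take 37, i++
i=8 j=7: A[i]=39>B[j]=37 take 37, j++
i=8 j=8: B done, take A[i]=39, i++

merged[12] = 29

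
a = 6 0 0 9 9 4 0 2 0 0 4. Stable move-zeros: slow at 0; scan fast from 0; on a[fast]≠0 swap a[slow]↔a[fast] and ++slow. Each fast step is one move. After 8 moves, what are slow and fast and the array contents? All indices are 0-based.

slow=5, fast=8, a=[6, 9, 9, 4, 2, 0, 0, 0, 0, 0, 4]

(s=0,f=0) a[fast]=6≠0 swap→a[0]=6 → slow++,fast++
(s=1,f=1) a[fast]=0 → fast++
(s=1,f=2) a[fast]=0 → fast++
(s=1,f=3) a[fast]=9≠0 swap→a[1]=9 → slow++,fast++
(s=2,f=4) a[fast]=9≠0 swap→a[2]=9 → slow++,fast++
(s=3,f=5) a[fast]=4≠0 swap→a[3]=4 → slow++,fast++
(s=4,f=6) a[fast]=0 → fast++
(s=4,f=7) a[fast]=2≠0 swap→a[4]=2 → slow++,fast++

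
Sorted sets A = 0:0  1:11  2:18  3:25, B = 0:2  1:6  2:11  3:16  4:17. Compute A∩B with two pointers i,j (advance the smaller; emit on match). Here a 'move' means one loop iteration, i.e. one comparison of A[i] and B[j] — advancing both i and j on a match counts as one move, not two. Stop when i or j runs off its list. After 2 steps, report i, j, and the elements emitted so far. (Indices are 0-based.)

i=1, j=1, emitted=[]

[i=0,j=0] 0<2 → i++
[i=1,j=0] 11>2 → j++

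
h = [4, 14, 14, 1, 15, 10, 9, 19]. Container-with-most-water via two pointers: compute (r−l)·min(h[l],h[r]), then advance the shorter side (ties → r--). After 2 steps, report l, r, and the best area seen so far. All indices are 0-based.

[0,7] min(4,19)*7=28 best=28 * → l++
[1,7] min(14,19)*6=84 best=84 * → l++

l=2, r=7, best area=84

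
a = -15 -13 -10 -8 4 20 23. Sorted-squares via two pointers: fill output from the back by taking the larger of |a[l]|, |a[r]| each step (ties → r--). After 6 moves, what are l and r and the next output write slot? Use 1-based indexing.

l=5, r=5, next write slot=1

l=1 r=7: |-15|<=|23| out[7]=529, r--
l=1 r=6: |-15|<=|20| out[6]=400, r--
l=1 r=5: |-15|>|4| out[5]=225, l++
l=2 r=5: |-13|>|4| out[4]=169, l++
l=3 r=5: |-10|>|4| out[3]=100, l++
l=4 r=5: |-8|>|4| out[2]=64, l++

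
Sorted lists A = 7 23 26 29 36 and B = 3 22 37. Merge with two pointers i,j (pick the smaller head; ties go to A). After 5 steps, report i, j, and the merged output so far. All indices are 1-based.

i=4, j=3, merged so far=[3, 7, 22, 23, 26]

i=1 j=1: A[i]=7>B[j]=3 take 3, j++
i=1 j=2: A[i]=7<=B[j]=22 take 7, i++
i=2 j=2: A[i]=23>B[j]=22 take 22, j++
i=2 j=3: A[i]=23<=B[j]=37 take 23, i++
i=3 j=3: A[i]=26<=B[j]=37 take 26, i++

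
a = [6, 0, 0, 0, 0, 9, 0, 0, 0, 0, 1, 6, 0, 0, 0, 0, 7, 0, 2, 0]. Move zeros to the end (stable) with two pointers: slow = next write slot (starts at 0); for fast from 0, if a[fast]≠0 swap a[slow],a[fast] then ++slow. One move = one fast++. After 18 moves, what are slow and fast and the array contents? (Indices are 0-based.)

slow=0 fast=0: a[fast]=6≠0 swap→a[0]=6, slow++,fast++
slow=1 fast=1: a[fast]=0, fast++
slow=1 fast=2: a[fast]=0, fast++
slow=1 fast=3: a[fast]=0, fast++
slow=1 fast=4: a[fast]=0, fast++
slow=1 fast=5: a[fast]=9≠0 swap→a[1]=9, slow++,fast++
slow=2 fast=6: a[fast]=0, fast++
slow=2 fast=7: a[fast]=0, fast++
slow=2 fast=8: a[fast]=0, fast++
slow=2 fast=9: a[fast]=0, fast++
slow=2 fast=10: a[fast]=1≠0 swap→a[2]=1, slow++,fast++
slow=3 fast=11: a[fast]=6≠0 swap→a[3]=6, slow++,fast++
slow=4 fast=12: a[fast]=0, fast++
slow=4 fast=13: a[fast]=0, fast++
slow=4 fast=14: a[fast]=0, fast++
slow=4 fast=15: a[fast]=0, fast++
slow=4 fast=16: a[fast]=7≠0 swap→a[4]=7, slow++,fast++
slow=5 fast=17: a[fast]=0, fast++

slow=5, fast=18, a=[6, 9, 1, 6, 7, 0, 0, 0, 0, 0, 0, 0, 0, 0, 0, 0, 0, 0, 2, 0]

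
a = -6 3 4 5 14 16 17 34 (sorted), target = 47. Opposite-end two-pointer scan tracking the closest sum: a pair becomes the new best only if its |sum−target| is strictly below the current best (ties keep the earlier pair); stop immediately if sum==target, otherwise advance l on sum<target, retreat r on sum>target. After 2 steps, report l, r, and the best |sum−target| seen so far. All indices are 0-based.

l=0 r=7: -6+34=28 d=19 *, l++
l=1 r=7: 3+34=37 d=10 *, l++

l=2, r=7, best |Δ|=10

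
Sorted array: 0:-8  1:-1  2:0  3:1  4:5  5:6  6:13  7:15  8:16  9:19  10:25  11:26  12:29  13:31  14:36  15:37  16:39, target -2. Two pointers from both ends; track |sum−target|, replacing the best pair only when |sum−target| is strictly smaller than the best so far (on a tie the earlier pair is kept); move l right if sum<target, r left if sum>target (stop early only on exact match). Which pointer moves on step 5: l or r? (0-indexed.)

[0,16] -8+39=31 d=33 * → r--
[0,15] -8+37=29 d=31 * → r--
[0,14] -8+36=28 d=30 * → r--
[0,13] -8+31=23 d=25 * → r--
[0,12] -8+29=21 d=23 * → r--

r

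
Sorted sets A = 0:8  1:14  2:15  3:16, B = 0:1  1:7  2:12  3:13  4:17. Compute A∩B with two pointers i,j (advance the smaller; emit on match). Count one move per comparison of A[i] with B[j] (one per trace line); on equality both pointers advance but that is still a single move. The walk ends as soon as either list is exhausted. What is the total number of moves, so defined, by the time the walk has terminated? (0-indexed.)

8 moves

i=0 j=0: 8>1, j++
i=0 j=1: 8>7, j++
i=0 j=2: 8<12, i++
i=1 j=2: 14>12, j++
i=1 j=3: 14>13, j++
i=1 j=4: 14<17, i++
i=2 j=4: 15<17, i++
i=3 j=4: 16<17, i++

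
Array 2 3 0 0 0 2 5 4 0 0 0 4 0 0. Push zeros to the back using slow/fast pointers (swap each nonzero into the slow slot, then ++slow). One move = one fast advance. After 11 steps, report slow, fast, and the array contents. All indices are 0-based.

slow=5, fast=11, a=[2, 3, 2, 5, 4, 0, 0, 0, 0, 0, 0, 4, 0, 0]

(s=0,f=0) a[fast]=2≠0 swap→a[0]=2 → slow++,fast++
(s=1,f=1) a[fast]=3≠0 swap→a[1]=3 → slow++,fast++
(s=2,f=2) a[fast]=0 → fast++
(s=2,f=3) a[fast]=0 → fast++
(s=2,f=4) a[fast]=0 → fast++
(s=2,f=5) a[fast]=2≠0 swap→a[2]=2 → slow++,fast++
(s=3,f=6) a[fast]=5≠0 swap→a[3]=5 → slow++,fast++
(s=4,f=7) a[fast]=4≠0 swap→a[4]=4 → slow++,fast++
(s=5,f=8) a[fast]=0 → fast++
(s=5,f=9) a[fast]=0 → fast++
(s=5,f=10) a[fast]=0 → fast++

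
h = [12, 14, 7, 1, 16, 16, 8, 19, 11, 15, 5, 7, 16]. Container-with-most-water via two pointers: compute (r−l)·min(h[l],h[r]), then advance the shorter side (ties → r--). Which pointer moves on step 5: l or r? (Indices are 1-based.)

l=1 r=13: min(12,16)*12=144 best=144 *, l++
l=2 r=13: min(14,16)*11=154 best=154 *, l++
l=3 r=13: min(7,16)*10=70 best=154, l++
l=4 r=13: min(1,16)*9=9 best=154, l++
l=5 r=13: min(16,16)*8=128 best=154, r--

r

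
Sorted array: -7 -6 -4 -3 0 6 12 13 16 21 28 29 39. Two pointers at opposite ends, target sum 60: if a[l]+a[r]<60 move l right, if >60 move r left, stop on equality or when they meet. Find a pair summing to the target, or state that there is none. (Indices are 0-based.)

l=0 r=12: -7+39=32 <60, l++
l=1 r=12: -6+39=33 <60, l++
l=2 r=12: -4+39=35 <60, l++
l=3 r=12: -3+39=36 <60, l++
l=4 r=12: 0+39=39 <60, l++
l=5 r=12: 6+39=45 <60, l++
l=6 r=12: 12+39=51 <60, l++
l=7 r=12: 13+39=52 <60, l++
l=8 r=12: 16+39=55 <60, l++
l=9 r=12: 21+39=60, found

(21, 39)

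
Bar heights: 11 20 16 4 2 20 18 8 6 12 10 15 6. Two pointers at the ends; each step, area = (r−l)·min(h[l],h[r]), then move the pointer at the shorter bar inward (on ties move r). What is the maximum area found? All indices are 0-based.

max area = 150

l=0 r=12: min(11,6)*12=72 best=72 *, r--
l=0 r=11: min(11,15)*11=121 best=121 *, l++
l=1 r=11: min(20,15)*10=150 best=150 *, r--
l=1 r=10: min(20,10)*9=90 best=150, r--
l=1 r=9: min(20,12)*8=96 best=150, r--
l=1 r=8: min(20,6)*7=42 best=150, r--
l=1 r=7: min(20,8)*6=48 best=150, r--
l=1 r=6: min(20,18)*5=90 best=150, r--
l=1 r=5: min(20,20)*4=80 best=150, r--
l=1 r=4: min(20,2)*3=6 best=150, r--
l=1 r=3: min(20,4)*2=8 best=150, r--
l=1 r=2: min(20,16)*1=16 best=150, r--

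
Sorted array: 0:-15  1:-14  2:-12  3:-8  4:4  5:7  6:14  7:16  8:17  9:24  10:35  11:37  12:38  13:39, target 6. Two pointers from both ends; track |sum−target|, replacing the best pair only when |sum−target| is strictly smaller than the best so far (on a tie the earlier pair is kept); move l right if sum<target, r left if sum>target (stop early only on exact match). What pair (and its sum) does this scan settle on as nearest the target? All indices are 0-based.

pair (-8, 14) with sum 6 (|Δ|=0)

[0,13] -15+39=24 d=18 * → r--
[0,12] -15+38=23 d=17 * → r--
[0,11] -15+37=22 d=16 * → r--
[0,10] -15+35=20 d=14 * → r--
[0,9] -15+24=9 d=3 * → r--
[0,8] -15+17=2 d=4 → l++
[1,8] -14+17=3 d=3 → l++
[2,8] -12+17=5 d=1 * → l++
[3,8] -8+17=9 d=3 → r--
[3,7] -8+16=8 d=2 → r--
[3,6] -8+14=6 d=0 * → stop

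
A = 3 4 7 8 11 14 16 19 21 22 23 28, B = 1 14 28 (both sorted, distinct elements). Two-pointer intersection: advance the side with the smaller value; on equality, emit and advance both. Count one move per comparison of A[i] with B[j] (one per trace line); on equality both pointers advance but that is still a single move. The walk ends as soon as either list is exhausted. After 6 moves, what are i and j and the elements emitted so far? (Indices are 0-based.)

i=5, j=1, emitted=[]

i=0 j=0: 3>1, j++
i=0 j=1: 3<14, i++
i=1 j=1: 4<14, i++
i=2 j=1: 7<14, i++
i=3 j=1: 8<14, i++
i=4 j=1: 11<14, i++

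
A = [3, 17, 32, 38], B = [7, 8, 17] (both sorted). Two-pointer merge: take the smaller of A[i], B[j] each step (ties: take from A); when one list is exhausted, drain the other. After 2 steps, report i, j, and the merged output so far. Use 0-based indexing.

[i=0,j=0] A[i]=3<=B[j]=7 take 3 → i++
[i=1,j=0] A[i]=17>B[j]=7 take 7 → j++

i=1, j=1, merged so far=[3, 7]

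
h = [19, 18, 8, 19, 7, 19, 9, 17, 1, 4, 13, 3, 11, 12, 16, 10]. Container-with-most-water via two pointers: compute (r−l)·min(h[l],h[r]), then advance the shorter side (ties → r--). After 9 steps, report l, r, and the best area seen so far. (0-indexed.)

l=0 r=15: min(19,10)*15=150 best=150 *, r--
l=0 r=14: min(19,16)*14=224 best=224 *, r--
l=0 r=13: min(19,12)*13=156 best=224, r--
l=0 r=12: min(19,11)*12=132 best=224, r--
l=0 r=11: min(19,3)*11=33 best=224, r--
l=0 r=10: min(19,13)*10=130 best=224, r--
l=0 r=9: min(19,4)*9=36 best=224, r--
l=0 r=8: min(19,1)*8=8 best=224, r--
l=0 r=7: min(19,17)*7=119 best=224, r--

l=0, r=6, best area=224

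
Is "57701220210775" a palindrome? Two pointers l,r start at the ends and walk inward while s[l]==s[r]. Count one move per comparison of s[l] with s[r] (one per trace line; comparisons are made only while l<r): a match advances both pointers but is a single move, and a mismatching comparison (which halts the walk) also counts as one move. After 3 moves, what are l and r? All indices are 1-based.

[1,14] '5'=='5' → l++,r--
[2,13] '7'=='7' → l++,r--
[3,12] '7'=='7' → l++,r--

l=4, r=11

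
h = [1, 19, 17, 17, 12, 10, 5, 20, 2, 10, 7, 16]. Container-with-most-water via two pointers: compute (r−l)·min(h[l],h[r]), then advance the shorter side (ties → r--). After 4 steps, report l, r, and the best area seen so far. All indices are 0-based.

l=1, r=8, best area=160

l=0 r=11: min(1,16)*11=11 best=11 *, l++
l=1 r=11: min(19,16)*10=160 best=160 *, r--
l=1 r=10: min(19,7)*9=63 best=160, r--
l=1 r=9: min(19,10)*8=80 best=160, r--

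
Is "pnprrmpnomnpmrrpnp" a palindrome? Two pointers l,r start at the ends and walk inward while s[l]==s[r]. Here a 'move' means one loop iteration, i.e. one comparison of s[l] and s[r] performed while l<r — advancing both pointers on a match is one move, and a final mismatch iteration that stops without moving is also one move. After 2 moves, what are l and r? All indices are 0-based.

l=0 r=17: 'p'=='p', l++,r--
l=1 r=16: 'n'=='n', l++,r--

l=2, r=15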